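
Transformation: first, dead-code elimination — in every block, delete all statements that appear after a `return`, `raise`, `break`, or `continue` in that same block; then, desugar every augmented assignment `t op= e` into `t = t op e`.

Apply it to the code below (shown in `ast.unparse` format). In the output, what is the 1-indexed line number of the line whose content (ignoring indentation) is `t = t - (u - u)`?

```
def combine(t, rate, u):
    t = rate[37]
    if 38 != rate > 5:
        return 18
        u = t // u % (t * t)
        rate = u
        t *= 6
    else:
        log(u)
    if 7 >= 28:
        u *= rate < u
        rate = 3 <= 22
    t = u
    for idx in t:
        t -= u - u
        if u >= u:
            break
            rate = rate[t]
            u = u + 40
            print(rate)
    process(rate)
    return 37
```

Transformed code:
def combine(t, rate, u):
    t = rate[37]
    if 38 != rate > 5:
        return 18
    else:
        log(u)
    if 7 >= 28:
        u = u * (rate < u)
        rate = 3 <= 22
    t = u
    for idx in t:
        t = t - (u - u)
        if u >= u:
            break
    process(rate)
    return 37

12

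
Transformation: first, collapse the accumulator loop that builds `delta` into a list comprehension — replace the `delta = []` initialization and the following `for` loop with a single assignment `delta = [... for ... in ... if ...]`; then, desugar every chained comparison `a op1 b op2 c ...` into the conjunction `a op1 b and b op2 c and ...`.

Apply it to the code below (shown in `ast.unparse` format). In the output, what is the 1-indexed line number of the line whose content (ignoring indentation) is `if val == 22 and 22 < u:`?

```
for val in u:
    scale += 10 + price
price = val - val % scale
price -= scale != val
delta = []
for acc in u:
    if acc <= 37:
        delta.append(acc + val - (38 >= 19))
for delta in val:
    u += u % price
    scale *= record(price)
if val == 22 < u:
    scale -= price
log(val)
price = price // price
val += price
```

Transformed code:
for val in u:
    scale += 10 + price
price = val - val % scale
price -= scale != val
delta = [acc + val - (38 >= 19) for acc in u if acc <= 37]
for delta in val:
    u += u % price
    scale *= record(price)
if val == 22 and 22 < u:
    scale -= price
log(val)
price = price // price
val += price

9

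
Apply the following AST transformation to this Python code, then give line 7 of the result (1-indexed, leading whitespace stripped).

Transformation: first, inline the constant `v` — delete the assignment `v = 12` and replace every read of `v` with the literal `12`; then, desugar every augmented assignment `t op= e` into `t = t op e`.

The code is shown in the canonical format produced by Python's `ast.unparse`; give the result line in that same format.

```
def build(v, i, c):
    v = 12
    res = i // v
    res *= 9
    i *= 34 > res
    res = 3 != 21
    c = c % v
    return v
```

return 12

Transformed code:
def build(v, i, c):
    res = i // 12
    res = res * 9
    i = i * (34 > res)
    res = 3 != 21
    c = c % 12
    return 12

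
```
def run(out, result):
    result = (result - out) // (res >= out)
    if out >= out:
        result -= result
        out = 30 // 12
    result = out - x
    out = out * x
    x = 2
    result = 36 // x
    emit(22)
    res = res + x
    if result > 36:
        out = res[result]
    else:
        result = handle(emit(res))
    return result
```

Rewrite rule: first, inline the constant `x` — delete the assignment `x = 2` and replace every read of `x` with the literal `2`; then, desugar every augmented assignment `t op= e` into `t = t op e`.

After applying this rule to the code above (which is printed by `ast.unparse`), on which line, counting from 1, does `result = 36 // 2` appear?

Transformed code:
def run(out, result):
    result = (result - out) // (res >= out)
    if out >= out:
        result = result - result
        out = 30 // 12
    result = out - 2
    out = out * 2
    result = 36 // 2
    emit(22)
    res = res + 2
    if result > 36:
        out = res[result]
    else:
        result = handle(emit(res))
    return result

8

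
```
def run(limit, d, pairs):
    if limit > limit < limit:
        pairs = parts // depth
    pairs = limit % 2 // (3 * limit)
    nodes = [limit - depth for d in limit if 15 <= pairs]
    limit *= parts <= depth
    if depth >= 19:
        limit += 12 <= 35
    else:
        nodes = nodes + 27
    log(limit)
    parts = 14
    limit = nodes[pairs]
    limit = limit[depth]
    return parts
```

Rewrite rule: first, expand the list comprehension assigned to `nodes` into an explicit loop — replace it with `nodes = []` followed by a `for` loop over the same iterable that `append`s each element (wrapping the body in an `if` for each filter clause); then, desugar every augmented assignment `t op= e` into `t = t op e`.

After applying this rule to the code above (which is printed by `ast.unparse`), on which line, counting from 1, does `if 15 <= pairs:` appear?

7

Transformed code:
def run(limit, d, pairs):
    if limit > limit < limit:
        pairs = parts // depth
    pairs = limit % 2 // (3 * limit)
    nodes = []
    for d in limit:
        if 15 <= pairs:
            nodes.append(limit - depth)
    limit = limit * (parts <= depth)
    if depth >= 19:
        limit = limit + (12 <= 35)
    else:
        nodes = nodes + 27
    log(limit)
    parts = 14
    limit = nodes[pairs]
    limit = limit[depth]
    return parts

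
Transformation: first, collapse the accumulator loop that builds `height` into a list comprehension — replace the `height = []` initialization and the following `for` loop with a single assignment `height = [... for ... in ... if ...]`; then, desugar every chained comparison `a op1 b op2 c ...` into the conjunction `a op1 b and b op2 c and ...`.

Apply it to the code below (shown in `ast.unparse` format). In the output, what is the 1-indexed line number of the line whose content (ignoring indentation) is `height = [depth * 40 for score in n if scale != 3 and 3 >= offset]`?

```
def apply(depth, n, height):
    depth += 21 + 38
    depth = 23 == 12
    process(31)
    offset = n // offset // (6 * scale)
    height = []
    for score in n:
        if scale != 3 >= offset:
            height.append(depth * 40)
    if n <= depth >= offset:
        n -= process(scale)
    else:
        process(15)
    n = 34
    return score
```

Transformed code:
def apply(depth, n, height):
    depth += 21 + 38
    depth = 23 == 12
    process(31)
    offset = n // offset // (6 * scale)
    height = [depth * 40 for score in n if scale != 3 and 3 >= offset]
    if n <= depth and depth >= offset:
        n -= process(scale)
    else:
        process(15)
    n = 34
    return score

6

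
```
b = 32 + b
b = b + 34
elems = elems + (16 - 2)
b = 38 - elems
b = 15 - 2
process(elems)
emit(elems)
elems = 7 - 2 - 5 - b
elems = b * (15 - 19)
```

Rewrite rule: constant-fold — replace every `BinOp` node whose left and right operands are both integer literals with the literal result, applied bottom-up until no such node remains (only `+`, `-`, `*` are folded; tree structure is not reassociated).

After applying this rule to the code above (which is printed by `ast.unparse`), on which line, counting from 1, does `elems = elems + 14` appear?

Transformed code:
b = 32 + b
b = b + 34
elems = elems + 14
b = 38 - elems
b = 13
process(elems)
emit(elems)
elems = 0 - b
elems = b * -4

3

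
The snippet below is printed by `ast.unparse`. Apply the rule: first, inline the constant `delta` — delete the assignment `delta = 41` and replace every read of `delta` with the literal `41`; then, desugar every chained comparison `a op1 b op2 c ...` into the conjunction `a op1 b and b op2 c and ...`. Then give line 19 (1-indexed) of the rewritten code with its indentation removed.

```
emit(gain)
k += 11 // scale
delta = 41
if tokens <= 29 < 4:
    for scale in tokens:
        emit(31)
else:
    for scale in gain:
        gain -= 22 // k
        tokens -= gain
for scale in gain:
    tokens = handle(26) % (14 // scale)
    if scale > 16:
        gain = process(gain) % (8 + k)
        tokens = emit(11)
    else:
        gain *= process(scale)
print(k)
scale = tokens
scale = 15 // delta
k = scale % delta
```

scale = 15 // 41

Transformed code:
emit(gain)
k += 11 // scale
if tokens <= 29 and 29 < 4:
    for scale in tokens:
        emit(31)
else:
    for scale in gain:
        gain -= 22 // k
        tokens -= gain
for scale in gain:
    tokens = handle(26) % (14 // scale)
    if scale > 16:
        gain = process(gain) % (8 + k)
        tokens = emit(11)
    else:
        gain *= process(scale)
print(k)
scale = tokens
scale = 15 // 41
k = scale % 41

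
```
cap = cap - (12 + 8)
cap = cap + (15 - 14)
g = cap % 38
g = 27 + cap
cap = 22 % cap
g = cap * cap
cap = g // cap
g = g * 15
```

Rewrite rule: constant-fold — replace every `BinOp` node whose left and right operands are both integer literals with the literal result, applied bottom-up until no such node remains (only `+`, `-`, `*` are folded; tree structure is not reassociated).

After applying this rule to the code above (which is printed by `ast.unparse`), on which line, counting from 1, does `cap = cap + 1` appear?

2

Transformed code:
cap = cap - 20
cap = cap + 1
g = cap % 38
g = 27 + cap
cap = 22 % cap
g = cap * cap
cap = g // cap
g = g * 15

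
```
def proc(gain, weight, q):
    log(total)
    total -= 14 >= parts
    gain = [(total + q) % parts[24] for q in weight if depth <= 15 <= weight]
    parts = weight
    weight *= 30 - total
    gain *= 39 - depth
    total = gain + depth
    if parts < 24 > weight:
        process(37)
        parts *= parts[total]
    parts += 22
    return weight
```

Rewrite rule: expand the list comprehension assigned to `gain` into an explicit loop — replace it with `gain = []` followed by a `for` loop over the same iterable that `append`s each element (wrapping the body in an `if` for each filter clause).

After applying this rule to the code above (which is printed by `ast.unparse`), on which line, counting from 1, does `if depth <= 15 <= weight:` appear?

Transformed code:
def proc(gain, weight, q):
    log(total)
    total -= 14 >= parts
    gain = []
    for q in weight:
        if depth <= 15 <= weight:
            gain.append((total + q) % parts[24])
    parts = weight
    weight *= 30 - total
    gain *= 39 - depth
    total = gain + depth
    if parts < 24 > weight:
        process(37)
        parts *= parts[total]
    parts += 22
    return weight

6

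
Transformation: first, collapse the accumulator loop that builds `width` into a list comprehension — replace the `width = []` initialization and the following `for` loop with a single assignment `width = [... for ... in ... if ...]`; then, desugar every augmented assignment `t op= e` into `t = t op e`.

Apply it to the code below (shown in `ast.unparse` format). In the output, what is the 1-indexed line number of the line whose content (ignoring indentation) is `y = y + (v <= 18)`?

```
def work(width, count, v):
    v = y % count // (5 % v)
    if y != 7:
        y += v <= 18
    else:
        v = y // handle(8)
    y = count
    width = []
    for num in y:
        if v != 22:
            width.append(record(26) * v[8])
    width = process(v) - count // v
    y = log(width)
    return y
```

4

Transformed code:
def work(width, count, v):
    v = y % count // (5 % v)
    if y != 7:
        y = y + (v <= 18)
    else:
        v = y // handle(8)
    y = count
    width = [record(26) * v[8] for num in y if v != 22]
    width = process(v) - count // v
    y = log(width)
    return y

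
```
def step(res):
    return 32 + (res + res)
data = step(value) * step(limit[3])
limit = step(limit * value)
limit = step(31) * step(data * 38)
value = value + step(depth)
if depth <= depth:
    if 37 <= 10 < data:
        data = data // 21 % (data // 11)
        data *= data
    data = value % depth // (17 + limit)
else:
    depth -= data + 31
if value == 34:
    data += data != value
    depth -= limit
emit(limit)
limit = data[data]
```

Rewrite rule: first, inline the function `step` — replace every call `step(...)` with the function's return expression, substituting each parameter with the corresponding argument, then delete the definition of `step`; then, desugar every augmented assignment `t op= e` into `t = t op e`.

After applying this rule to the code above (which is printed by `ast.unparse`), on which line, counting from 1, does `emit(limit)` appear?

Transformed code:
data = (32 + (value + value)) * (32 + (limit[3] + limit[3]))
limit = 32 + (limit * value + limit * value)
limit = (32 + (31 + 31)) * (32 + (data * 38 + data * 38))
value = value + (32 + (depth + depth))
if depth <= depth:
    if 37 <= 10 < data:
        data = data // 21 % (data // 11)
        data = data * data
    data = value % depth // (17 + limit)
else:
    depth = depth - (data + 31)
if value == 34:
    data = data + (data != value)
    depth = depth - limit
emit(limit)
limit = data[data]

15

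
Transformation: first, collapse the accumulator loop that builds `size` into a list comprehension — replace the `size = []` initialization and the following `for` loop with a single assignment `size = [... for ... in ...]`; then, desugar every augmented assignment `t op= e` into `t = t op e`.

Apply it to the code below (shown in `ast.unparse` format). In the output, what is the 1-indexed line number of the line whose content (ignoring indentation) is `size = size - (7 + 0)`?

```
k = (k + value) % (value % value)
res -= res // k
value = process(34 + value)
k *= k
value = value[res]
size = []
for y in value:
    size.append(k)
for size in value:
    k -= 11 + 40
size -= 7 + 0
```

Transformed code:
k = (k + value) % (value % value)
res = res - res // k
value = process(34 + value)
k = k * k
value = value[res]
size = [k for y in value]
for size in value:
    k = k - (11 + 40)
size = size - (7 + 0)

9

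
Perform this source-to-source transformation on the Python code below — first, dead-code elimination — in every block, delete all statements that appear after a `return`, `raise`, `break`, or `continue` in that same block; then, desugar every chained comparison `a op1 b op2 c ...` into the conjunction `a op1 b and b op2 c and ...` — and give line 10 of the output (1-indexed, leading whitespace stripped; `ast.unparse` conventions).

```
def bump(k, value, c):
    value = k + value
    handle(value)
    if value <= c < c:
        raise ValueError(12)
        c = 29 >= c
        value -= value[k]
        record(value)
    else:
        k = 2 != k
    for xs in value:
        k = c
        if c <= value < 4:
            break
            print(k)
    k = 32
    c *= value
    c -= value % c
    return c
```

Transformed code:
def bump(k, value, c):
    value = k + value
    handle(value)
    if value <= c and c < c:
        raise ValueError(12)
    else:
        k = 2 != k
    for xs in value:
        k = c
        if c <= value and value < 4:
            break
    k = 32
    c *= value
    c -= value % c
    return c

if c <= value and value < 4:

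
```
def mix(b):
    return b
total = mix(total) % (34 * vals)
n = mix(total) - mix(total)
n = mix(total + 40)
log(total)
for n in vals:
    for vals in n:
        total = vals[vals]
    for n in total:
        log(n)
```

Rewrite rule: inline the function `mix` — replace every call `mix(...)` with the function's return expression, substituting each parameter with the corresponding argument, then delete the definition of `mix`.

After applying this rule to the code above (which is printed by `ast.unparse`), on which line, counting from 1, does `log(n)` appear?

Transformed code:
total = total % (34 * vals)
n = total - total
n = total + 40
log(total)
for n in vals:
    for vals in n:
        total = vals[vals]
    for n in total:
        log(n)

9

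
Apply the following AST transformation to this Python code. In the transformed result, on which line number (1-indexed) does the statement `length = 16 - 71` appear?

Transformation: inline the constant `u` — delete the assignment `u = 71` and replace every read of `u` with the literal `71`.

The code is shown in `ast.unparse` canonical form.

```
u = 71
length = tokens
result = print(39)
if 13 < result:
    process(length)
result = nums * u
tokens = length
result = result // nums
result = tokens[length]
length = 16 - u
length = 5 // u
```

9

Transformed code:
length = tokens
result = print(39)
if 13 < result:
    process(length)
result = nums * 71
tokens = length
result = result // nums
result = tokens[length]
length = 16 - 71
length = 5 // 71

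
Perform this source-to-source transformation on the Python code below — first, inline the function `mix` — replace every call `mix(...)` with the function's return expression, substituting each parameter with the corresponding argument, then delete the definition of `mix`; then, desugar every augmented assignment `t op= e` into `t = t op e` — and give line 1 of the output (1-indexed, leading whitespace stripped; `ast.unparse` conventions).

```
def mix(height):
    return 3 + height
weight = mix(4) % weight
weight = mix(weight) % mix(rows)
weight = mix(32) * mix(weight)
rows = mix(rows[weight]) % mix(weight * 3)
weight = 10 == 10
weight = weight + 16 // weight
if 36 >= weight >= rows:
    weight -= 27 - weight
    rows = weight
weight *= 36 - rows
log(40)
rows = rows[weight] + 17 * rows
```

Transformed code:
weight = (3 + 4) % weight
weight = (3 + weight) % (3 + rows)
weight = (3 + 32) * (3 + weight)
rows = (3 + rows[weight]) % (3 + weight * 3)
weight = 10 == 10
weight = weight + 16 // weight
if 36 >= weight >= rows:
    weight = weight - (27 - weight)
    rows = weight
weight = weight * (36 - rows)
log(40)
rows = rows[weight] + 17 * rows

weight = (3 + 4) % weight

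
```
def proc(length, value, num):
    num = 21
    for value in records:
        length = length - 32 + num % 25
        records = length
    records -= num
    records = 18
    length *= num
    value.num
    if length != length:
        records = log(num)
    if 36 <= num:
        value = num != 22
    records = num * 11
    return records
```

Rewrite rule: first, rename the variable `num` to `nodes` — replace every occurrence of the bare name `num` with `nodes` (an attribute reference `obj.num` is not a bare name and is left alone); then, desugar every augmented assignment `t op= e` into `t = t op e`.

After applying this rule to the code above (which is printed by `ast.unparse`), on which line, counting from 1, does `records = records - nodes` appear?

6

Transformed code:
def proc(length, value, nodes):
    nodes = 21
    for value in records:
        length = length - 32 + nodes % 25
        records = length
    records = records - nodes
    records = 18
    length = length * nodes
    value.num
    if length != length:
        records = log(nodes)
    if 36 <= nodes:
        value = nodes != 22
    records = nodes * 11
    return records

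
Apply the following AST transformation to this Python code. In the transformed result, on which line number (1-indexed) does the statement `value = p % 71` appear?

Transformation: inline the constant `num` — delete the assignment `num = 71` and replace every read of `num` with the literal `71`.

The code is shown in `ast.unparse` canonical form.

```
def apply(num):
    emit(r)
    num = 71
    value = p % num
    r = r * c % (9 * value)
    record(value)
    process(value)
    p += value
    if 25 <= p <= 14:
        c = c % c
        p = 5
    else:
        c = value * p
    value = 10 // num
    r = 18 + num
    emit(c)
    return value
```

Transformed code:
def apply(num):
    emit(r)
    value = p % 71
    r = r * c % (9 * value)
    record(value)
    process(value)
    p += value
    if 25 <= p <= 14:
        c = c % c
        p = 5
    else:
        c = value * p
    value = 10 // 71
    r = 18 + 71
    emit(c)
    return value

3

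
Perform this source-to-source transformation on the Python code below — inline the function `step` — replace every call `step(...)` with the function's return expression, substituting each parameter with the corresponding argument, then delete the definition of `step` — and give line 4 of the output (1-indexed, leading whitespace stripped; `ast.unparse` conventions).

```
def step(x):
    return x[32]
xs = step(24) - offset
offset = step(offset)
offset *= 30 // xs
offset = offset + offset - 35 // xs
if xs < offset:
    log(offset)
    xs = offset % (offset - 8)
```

offset = offset + offset - 35 // xs

Transformed code:
xs = 24[32] - offset
offset = offset[32]
offset *= 30 // xs
offset = offset + offset - 35 // xs
if xs < offset:
    log(offset)
    xs = offset % (offset - 8)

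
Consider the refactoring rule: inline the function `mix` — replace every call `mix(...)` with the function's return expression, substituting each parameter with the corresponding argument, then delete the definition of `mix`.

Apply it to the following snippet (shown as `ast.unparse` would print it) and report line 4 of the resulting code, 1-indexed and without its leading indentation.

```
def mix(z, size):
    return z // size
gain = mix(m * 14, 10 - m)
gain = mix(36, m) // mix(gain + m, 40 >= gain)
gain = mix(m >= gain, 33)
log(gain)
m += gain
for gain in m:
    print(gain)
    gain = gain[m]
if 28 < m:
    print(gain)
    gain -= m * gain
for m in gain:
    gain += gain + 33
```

Transformed code:
gain = m * 14 // (10 - m)
gain = 36 // m // ((gain + m) // (40 >= gain))
gain = (m >= gain) // 33
log(gain)
m += gain
for gain in m:
    print(gain)
    gain = gain[m]
if 28 < m:
    print(gain)
    gain -= m * gain
for m in gain:
    gain += gain + 33

log(gain)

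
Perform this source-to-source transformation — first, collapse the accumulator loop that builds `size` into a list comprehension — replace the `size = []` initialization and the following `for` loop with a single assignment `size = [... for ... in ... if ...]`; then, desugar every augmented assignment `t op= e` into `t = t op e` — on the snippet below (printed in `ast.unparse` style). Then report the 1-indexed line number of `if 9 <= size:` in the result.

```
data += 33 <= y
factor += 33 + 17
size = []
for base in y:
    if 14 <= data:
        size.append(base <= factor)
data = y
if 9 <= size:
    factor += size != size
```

5

Transformed code:
data = data + (33 <= y)
factor = factor + (33 + 17)
size = [base <= factor for base in y if 14 <= data]
data = y
if 9 <= size:
    factor = factor + (size != size)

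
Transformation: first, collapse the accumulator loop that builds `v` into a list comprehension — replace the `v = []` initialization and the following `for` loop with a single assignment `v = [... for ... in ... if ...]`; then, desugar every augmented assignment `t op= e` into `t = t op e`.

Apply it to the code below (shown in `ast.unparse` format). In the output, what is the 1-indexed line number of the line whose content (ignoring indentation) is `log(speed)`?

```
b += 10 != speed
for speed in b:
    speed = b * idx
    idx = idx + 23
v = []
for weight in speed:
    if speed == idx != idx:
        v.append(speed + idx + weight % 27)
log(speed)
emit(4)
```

Transformed code:
b = b + (10 != speed)
for speed in b:
    speed = b * idx
    idx = idx + 23
v = [speed + idx + weight % 27 for weight in speed if speed == idx != idx]
log(speed)
emit(4)

6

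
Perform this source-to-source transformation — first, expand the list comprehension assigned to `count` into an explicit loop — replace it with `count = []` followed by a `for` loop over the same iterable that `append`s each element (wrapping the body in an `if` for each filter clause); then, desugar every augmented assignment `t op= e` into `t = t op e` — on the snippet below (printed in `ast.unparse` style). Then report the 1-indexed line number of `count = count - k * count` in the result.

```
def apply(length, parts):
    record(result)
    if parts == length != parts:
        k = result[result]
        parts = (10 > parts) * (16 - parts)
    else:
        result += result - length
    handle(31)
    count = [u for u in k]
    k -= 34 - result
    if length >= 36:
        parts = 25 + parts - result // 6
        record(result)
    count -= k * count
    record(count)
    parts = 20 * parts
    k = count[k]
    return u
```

16

Transformed code:
def apply(length, parts):
    record(result)
    if parts == length != parts:
        k = result[result]
        parts = (10 > parts) * (16 - parts)
    else:
        result = result + (result - length)
    handle(31)
    count = []
    for u in k:
        count.append(u)
    k = k - (34 - result)
    if length >= 36:
        parts = 25 + parts - result // 6
        record(result)
    count = count - k * count
    record(count)
    parts = 20 * parts
    k = count[k]
    return u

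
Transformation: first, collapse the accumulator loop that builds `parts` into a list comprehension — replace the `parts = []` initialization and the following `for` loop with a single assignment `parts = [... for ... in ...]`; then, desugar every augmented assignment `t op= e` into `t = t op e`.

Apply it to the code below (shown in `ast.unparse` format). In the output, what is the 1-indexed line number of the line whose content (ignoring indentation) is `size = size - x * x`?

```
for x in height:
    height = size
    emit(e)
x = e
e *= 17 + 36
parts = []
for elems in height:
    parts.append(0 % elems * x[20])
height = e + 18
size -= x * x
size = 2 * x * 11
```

Transformed code:
for x in height:
    height = size
    emit(e)
x = e
e = e * (17 + 36)
parts = [0 % elems * x[20] for elems in height]
height = e + 18
size = size - x * x
size = 2 * x * 11

8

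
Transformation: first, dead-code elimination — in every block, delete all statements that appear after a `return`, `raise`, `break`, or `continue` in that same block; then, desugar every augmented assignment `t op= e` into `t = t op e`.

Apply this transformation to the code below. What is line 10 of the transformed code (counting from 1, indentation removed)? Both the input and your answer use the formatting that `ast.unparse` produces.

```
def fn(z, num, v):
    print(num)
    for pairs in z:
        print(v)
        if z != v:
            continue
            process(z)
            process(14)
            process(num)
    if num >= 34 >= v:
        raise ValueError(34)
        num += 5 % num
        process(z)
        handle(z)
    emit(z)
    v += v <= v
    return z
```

v = v + (v <= v)

Transformed code:
def fn(z, num, v):
    print(num)
    for pairs in z:
        print(v)
        if z != v:
            continue
    if num >= 34 >= v:
        raise ValueError(34)
    emit(z)
    v = v + (v <= v)
    return z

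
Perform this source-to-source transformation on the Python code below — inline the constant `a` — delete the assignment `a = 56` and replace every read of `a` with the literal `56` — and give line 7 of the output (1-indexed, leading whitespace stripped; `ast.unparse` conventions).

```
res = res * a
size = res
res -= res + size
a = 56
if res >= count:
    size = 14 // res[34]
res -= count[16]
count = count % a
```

Transformed code:
res = res * 56
size = res
res -= res + size
if res >= count:
    size = 14 // res[34]
res -= count[16]
count = count % 56

count = count % 56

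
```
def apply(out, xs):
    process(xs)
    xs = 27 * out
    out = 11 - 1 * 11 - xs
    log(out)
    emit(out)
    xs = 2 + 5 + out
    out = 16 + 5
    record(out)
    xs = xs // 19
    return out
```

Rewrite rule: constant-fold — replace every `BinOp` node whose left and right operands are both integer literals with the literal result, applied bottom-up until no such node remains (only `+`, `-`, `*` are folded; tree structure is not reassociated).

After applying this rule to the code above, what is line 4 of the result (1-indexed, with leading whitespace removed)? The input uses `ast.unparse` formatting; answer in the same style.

Transformed code:
def apply(out, xs):
    process(xs)
    xs = 27 * out
    out = 0 - xs
    log(out)
    emit(out)
    xs = 7 + out
    out = 21
    record(out)
    xs = xs // 19
    return out

out = 0 - xs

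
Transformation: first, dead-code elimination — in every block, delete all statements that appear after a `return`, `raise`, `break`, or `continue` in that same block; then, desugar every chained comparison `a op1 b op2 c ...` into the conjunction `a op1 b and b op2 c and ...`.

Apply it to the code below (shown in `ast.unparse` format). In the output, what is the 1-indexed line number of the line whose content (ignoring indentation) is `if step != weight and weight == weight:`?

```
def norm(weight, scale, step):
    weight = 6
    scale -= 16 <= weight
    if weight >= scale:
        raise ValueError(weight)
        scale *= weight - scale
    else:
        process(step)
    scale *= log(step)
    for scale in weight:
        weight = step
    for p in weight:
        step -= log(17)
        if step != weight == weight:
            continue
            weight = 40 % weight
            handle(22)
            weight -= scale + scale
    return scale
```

Transformed code:
def norm(weight, scale, step):
    weight = 6
    scale -= 16 <= weight
    if weight >= scale:
        raise ValueError(weight)
    else:
        process(step)
    scale *= log(step)
    for scale in weight:
        weight = step
    for p in weight:
        step -= log(17)
        if step != weight and weight == weight:
            continue
    return scale

13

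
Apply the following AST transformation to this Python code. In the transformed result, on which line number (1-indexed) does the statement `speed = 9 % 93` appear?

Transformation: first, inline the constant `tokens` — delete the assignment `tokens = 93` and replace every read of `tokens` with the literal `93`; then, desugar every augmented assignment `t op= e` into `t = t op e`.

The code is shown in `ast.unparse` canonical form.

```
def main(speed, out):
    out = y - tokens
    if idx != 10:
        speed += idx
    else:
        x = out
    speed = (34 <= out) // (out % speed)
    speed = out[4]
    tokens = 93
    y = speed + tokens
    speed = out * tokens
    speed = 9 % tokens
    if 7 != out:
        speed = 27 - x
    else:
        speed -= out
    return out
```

11

Transformed code:
def main(speed, out):
    out = y - 93
    if idx != 10:
        speed = speed + idx
    else:
        x = out
    speed = (34 <= out) // (out % speed)
    speed = out[4]
    y = speed + 93
    speed = out * 93
    speed = 9 % 93
    if 7 != out:
        speed = 27 - x
    else:
        speed = speed - out
    return out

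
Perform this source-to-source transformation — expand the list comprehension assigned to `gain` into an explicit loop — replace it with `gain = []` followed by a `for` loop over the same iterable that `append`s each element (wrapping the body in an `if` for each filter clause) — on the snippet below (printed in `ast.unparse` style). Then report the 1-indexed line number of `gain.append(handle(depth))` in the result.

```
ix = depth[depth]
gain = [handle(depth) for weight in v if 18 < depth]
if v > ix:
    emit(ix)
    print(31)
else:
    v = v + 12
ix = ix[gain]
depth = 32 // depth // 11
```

Transformed code:
ix = depth[depth]
gain = []
for weight in v:
    if 18 < depth:
        gain.append(handle(depth))
if v > ix:
    emit(ix)
    print(31)
else:
    v = v + 12
ix = ix[gain]
depth = 32 // depth // 11

5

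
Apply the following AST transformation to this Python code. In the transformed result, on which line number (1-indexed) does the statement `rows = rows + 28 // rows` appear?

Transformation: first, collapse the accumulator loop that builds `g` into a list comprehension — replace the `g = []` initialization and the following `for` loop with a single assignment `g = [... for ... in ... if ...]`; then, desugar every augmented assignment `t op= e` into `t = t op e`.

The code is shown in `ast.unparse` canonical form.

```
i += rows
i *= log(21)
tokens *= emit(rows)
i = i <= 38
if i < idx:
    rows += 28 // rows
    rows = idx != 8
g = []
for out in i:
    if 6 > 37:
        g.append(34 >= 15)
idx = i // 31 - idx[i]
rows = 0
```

Transformed code:
i = i + rows
i = i * log(21)
tokens = tokens * emit(rows)
i = i <= 38
if i < idx:
    rows = rows + 28 // rows
    rows = idx != 8
g = [34 >= 15 for out in i if 6 > 37]
idx = i // 31 - idx[i]
rows = 0

6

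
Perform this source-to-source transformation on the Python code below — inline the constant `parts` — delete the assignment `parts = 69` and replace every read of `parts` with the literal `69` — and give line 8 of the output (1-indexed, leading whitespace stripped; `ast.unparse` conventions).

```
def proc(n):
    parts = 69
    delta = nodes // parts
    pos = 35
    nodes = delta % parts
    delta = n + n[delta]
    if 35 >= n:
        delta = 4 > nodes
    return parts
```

return 69

Transformed code:
def proc(n):
    delta = nodes // 69
    pos = 35
    nodes = delta % 69
    delta = n + n[delta]
    if 35 >= n:
        delta = 4 > nodes
    return 69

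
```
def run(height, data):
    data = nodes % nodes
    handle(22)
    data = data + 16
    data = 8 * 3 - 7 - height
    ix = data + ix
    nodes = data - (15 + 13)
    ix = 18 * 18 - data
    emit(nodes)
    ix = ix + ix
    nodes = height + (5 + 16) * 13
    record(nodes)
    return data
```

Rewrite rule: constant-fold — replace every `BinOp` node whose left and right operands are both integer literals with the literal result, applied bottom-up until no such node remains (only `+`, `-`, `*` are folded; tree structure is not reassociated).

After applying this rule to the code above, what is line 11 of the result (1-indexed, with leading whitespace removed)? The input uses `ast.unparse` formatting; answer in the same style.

nodes = height + 273

Transformed code:
def run(height, data):
    data = nodes % nodes
    handle(22)
    data = data + 16
    data = 17 - height
    ix = data + ix
    nodes = data - 28
    ix = 324 - data
    emit(nodes)
    ix = ix + ix
    nodes = height + 273
    record(nodes)
    return data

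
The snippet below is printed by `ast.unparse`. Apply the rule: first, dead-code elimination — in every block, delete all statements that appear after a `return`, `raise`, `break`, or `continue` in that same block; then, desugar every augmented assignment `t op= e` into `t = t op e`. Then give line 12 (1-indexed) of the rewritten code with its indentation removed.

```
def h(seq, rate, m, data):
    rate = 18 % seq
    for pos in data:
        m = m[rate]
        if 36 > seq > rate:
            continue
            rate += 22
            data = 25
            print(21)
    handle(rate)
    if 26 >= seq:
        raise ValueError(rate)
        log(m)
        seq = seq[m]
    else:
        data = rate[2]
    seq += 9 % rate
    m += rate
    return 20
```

seq = seq + 9 % rate

Transformed code:
def h(seq, rate, m, data):
    rate = 18 % seq
    for pos in data:
        m = m[rate]
        if 36 > seq > rate:
            continue
    handle(rate)
    if 26 >= seq:
        raise ValueError(rate)
    else:
        data = rate[2]
    seq = seq + 9 % rate
    m = m + rate
    return 20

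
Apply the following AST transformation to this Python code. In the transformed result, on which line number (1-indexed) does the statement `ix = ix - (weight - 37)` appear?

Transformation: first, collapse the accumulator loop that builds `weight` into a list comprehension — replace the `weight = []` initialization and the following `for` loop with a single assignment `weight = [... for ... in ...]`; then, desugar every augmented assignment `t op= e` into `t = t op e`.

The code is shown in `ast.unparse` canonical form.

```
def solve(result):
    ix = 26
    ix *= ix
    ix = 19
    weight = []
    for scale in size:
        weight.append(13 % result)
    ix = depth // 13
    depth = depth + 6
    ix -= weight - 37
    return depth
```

Transformed code:
def solve(result):
    ix = 26
    ix = ix * ix
    ix = 19
    weight = [13 % result for scale in size]
    ix = depth // 13
    depth = depth + 6
    ix = ix - (weight - 37)
    return depth

8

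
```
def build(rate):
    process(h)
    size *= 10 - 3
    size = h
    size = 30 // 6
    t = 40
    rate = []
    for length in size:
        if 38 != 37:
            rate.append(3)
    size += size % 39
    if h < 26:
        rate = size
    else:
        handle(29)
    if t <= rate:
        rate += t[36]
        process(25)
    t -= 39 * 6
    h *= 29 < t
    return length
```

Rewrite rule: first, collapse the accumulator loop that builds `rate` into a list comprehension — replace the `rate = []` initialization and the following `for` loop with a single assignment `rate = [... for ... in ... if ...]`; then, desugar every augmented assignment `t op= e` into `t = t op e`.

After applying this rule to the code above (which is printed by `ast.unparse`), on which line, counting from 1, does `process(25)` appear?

Transformed code:
def build(rate):
    process(h)
    size = size * (10 - 3)
    size = h
    size = 30 // 6
    t = 40
    rate = [3 for length in size if 38 != 37]
    size = size + size % 39
    if h < 26:
        rate = size
    else:
        handle(29)
    if t <= rate:
        rate = rate + t[36]
        process(25)
    t = t - 39 * 6
    h = h * (29 < t)
    return length

15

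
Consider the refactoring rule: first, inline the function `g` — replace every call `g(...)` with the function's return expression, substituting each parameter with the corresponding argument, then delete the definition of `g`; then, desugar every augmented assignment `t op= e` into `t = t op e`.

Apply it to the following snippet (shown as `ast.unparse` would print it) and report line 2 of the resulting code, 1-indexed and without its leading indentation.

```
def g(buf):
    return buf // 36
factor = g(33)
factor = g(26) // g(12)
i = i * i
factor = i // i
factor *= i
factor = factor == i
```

factor = 26 // 36 // (12 // 36)

Transformed code:
factor = 33 // 36
factor = 26 // 36 // (12 // 36)
i = i * i
factor = i // i
factor = factor * i
factor = factor == i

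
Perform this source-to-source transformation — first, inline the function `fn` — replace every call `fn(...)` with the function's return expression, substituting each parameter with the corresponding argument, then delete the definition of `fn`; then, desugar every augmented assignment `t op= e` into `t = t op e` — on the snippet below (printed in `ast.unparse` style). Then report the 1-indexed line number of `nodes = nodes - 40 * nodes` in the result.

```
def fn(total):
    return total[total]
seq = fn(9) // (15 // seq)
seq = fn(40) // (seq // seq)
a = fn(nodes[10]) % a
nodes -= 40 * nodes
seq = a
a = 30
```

Transformed code:
seq = 9[9] // (15 // seq)
seq = 40[40] // (seq // seq)
a = nodes[10][nodes[10]] % a
nodes = nodes - 40 * nodes
seq = a
a = 30

4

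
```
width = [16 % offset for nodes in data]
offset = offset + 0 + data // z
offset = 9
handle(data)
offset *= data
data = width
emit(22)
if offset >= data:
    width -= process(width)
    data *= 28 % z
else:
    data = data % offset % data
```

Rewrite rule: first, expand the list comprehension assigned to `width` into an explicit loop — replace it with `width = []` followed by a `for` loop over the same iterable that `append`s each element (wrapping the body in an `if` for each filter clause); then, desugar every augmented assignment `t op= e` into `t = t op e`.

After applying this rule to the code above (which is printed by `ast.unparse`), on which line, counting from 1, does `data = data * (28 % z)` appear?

Transformed code:
width = []
for nodes in data:
    width.append(16 % offset)
offset = offset + 0 + data // z
offset = 9
handle(data)
offset = offset * data
data = width
emit(22)
if offset >= data:
    width = width - process(width)
    data = data * (28 % z)
else:
    data = data % offset % data

12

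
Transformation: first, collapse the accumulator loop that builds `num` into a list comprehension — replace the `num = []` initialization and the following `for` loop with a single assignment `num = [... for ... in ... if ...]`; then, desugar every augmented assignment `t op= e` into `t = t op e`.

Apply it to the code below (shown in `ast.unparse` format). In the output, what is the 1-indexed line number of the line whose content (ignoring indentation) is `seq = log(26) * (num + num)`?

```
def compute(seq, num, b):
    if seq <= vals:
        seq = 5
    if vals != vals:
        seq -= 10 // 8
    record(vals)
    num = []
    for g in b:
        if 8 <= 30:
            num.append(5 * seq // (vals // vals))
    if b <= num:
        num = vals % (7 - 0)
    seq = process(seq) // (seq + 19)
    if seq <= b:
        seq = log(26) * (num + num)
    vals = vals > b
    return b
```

Transformed code:
def compute(seq, num, b):
    if seq <= vals:
        seq = 5
    if vals != vals:
        seq = seq - 10 // 8
    record(vals)
    num = [5 * seq // (vals // vals) for g in b if 8 <= 30]
    if b <= num:
        num = vals % (7 - 0)
    seq = process(seq) // (seq + 19)
    if seq <= b:
        seq = log(26) * (num + num)
    vals = vals > b
    return b

12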